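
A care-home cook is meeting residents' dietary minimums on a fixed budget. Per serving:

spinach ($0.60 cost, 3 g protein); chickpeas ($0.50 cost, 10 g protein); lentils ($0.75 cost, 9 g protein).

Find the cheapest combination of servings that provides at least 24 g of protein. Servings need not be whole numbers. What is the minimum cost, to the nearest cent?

$1.20

Cost per g of protein: chickpeas $0.0500, lentils $0.0833, spinach $0.2000.
With no serving limits, use only chickpeas: 24 g / 10 g = 2.4 servings × $0.50 = $1.20.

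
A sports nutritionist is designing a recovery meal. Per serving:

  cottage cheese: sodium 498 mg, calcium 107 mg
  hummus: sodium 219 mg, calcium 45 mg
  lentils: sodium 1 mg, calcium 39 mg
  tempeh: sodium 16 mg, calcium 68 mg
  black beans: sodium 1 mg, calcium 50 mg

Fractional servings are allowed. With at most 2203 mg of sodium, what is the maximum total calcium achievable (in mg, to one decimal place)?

Calcium per mg sodium: black beans 50, lentils 39, tempeh 4.25, cottage cheese 0.2149, hummus 0.2055.
With no serving limits, spend the whole sodium allowance on black beans: 2203 mg / 1 mg × 50 mg = 110150.0 mg.

110150.0 mg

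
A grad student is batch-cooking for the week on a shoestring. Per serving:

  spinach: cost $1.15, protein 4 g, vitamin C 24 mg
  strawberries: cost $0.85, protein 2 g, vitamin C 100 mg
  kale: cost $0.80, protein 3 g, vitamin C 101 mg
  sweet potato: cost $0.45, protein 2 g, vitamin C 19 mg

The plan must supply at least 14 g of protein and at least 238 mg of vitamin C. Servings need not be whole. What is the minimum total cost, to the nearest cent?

A basic optimal solution has at most two foods positive. Try each food alone and each pair with both targets met exactly.
spinach only: max(14/4, 238/24) = 9.917 servings → $11.40.
strawberries only: max(14/2, 238/100) = 7 servings → $5.95.
kale only: max(14/3, 238/101) = 4.667 servings → $3.73.
sweet potato only: max(14/2, 238/19) = 12.53 servings → $5.64.
spinach + strawberries with both tight: 2.625 servings and 1.75 servings → $4.51.
spinach + kale with both tight: 2.108 servings and 1.855 servings → $3.91.
spinach + sweet potato: the both-tight solution has a negative serving — not a feasible corner.
strawberries + kale: intersection lies outside the first quadrant.
strawberries + sweet potato with both tight: 1.296 servings and 5.704 servings → $3.67.
kale + sweet potato with both tight: 1.448 servings and 4.828 servings → $3.33.
The minimum over all feasible corners is $3.33.

$3.33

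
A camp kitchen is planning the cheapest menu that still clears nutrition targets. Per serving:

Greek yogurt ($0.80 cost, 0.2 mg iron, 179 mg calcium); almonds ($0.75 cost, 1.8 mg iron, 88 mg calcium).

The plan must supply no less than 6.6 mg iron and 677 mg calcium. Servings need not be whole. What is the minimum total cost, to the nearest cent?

$4.25

With two linear requirements the optimum uses one or two foods; enumerate the corners.
Greek yogurt only: max(6.6/0.2, 677/179) = 33 servings → $26.40.
almonds only: max(6.6/1.8, 677/88) = 7.693 servings → $5.77.
Greek yogurt + almonds with both tight: 2.094 servings and 3.434 servings → $4.25.
So the least-cost plan costs $4.25.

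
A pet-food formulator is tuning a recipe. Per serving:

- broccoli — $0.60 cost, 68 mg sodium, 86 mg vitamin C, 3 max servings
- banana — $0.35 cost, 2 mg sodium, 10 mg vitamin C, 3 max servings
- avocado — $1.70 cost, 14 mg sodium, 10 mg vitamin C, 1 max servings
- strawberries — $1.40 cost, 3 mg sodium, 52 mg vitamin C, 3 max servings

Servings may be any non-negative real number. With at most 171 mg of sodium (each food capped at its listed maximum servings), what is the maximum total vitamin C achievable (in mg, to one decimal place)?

383.3 mg

Vitamin C per mg sodium: strawberries 17.33, banana 5, broccoli 1.265, avocado 0.7143.
Take 3 servings of strawberries: uses 9 mg sodium, +156.0 mg vitamin C (running total 156.0 mg).
Take 3 servings of banana: uses 6 mg sodium, +30.0 mg vitamin C (running total 186.0 mg).
Take 2.294 servings of broccoli: uses 156 mg sodium, +197.3 mg vitamin C (running total 383.3 mg).
Filling greedily by vitamin C-per-mg sodium is optimal for one linear limit, giving 383.3 mg.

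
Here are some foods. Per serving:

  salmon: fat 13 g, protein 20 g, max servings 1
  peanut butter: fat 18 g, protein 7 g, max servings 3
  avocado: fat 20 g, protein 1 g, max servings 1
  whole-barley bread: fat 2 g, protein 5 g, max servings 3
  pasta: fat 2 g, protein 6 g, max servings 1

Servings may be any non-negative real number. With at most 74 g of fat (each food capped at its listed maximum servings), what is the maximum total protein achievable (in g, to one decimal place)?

Protein per g fat: pasta 3, whole-barley bread 2.5, salmon 1.538, peanut butter 0.3889, avocado 0.05.
Take 1 serving of pasta: uses 2 g fat, +6.0 g protein (running total 6.0 g).
Take 3 servings of whole-barley bread: uses 6 g fat, +15.0 g protein (running total 21.0 g).
Take 1 serving of salmon: uses 13 g fat, +20.0 g protein (running total 41.0 g).
Take 2.944 servings of peanut butter: uses 53 g fat, +20.6 g protein (running total 61.6 g).
Filling greedily by protein-per-g fat is optimal for one linear limit, giving 61.6 g.

61.6 g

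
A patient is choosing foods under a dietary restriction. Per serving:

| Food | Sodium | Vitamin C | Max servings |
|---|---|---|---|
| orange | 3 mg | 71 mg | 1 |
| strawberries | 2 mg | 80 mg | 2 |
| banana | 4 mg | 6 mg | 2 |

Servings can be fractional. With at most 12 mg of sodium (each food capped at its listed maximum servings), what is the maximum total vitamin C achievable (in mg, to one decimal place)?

Vitamin C per mg sodium: strawberries 40, orange 23.67, banana 1.5.
Take 2 servings of strawberries: uses 4 mg sodium, +160.0 mg vitamin C (running total 160.0 mg).
Take 1 serving of orange: uses 3 mg sodium, +71.0 mg vitamin C (running total 231.0 mg).
Take 1.25 servings of banana: uses 5 mg sodium, +7.5 mg vitamin C (running total 238.5 mg).
Filling greedily by vitamin C-per-mg sodium is optimal for one linear limit, giving 238.5 mg.

238.5 mg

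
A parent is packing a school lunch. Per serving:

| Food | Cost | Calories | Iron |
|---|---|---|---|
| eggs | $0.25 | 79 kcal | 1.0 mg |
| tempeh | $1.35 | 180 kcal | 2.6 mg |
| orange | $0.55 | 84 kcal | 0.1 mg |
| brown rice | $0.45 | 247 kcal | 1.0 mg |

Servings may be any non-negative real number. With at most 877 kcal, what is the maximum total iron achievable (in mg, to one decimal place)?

12.7 mg

Iron per kcal: tempeh 0.01444, eggs 0.01266, brown rice 0.004049, orange 0.00119.
With no serving limits, spend the whole calories allowance on tempeh: 877 kcal / 180 kcal × 2.6 mg = 12.7 mg.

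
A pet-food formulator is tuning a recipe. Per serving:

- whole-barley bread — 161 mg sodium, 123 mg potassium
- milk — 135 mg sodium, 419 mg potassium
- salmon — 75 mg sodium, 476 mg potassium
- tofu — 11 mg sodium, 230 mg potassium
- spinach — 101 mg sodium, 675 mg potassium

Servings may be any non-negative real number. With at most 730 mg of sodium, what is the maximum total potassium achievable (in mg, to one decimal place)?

15263.6 mg

Potassium per mg sodium: tofu 20.91, spinach 6.683, salmon 6.347, milk 3.104, whole-barley bread 0.764.
With no serving limits, spend the whole sodium allowance on tofu: 730 mg / 11 mg × 230 mg = 15263.6 mg.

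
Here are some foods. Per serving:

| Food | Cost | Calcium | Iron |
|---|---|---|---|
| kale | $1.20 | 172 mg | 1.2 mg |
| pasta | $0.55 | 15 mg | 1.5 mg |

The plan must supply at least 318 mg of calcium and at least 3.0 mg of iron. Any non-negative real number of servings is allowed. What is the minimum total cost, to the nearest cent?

$2.47

Compare the cost at each extreme point of the feasible region.
kale only: max(318/172, 3.0/1.2) = 2.5 servings → $3.00.
pasta only: max(318/15, 3.0/1.5) = 21.2 servings → $11.66.
kale + pasta with both tight: 1.8 servings and 0.56 servings → $2.47.
So the least-cost plan costs $2.47.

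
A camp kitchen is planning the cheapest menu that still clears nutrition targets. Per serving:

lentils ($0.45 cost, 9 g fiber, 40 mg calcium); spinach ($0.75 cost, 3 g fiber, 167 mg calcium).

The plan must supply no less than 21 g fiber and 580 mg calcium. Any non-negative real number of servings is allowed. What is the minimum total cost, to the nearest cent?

$2.95

An LP optimum is at a vertex; with two nutrient constraints at most two foods are used. Check each candidate.
lentils only: max(21/9, 580/40) = 14.5 servings → $6.53.
spinach only: max(21/3, 580/167) = 7 servings → $5.25.
lentils + spinach with both tight: 1.278 servings and 3.167 servings → $2.95.
So the least-cost plan costs $2.95.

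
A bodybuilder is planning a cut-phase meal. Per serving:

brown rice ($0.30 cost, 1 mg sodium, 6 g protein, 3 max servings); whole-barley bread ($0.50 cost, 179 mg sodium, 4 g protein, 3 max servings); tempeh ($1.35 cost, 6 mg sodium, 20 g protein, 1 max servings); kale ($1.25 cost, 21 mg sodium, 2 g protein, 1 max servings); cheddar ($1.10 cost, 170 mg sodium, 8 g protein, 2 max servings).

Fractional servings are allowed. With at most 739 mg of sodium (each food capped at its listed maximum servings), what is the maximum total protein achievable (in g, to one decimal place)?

Protein per mg sodium: brown rice 6, tempeh 3.333, kale 0.09524, cheddar 0.04706, whole-barley bread 0.02235.
Take 3 servings of brown rice: uses 3 mg sodium, +18.0 g protein (running total 18.0 g).
Take 1 serving of tempeh: uses 6 mg sodium, +20.0 g protein (running total 38.0 g).
Take 1 serving of kale: uses 21 mg sodium, +2.0 g protein (running total 40.0 g).
Take 2 servings of cheddar: uses 340 mg sodium, +16.0 g protein (running total 56.0 g).
Take 2.061 servings of whole-barley bread: uses 369 mg sodium, +8.2 g protein (running total 64.2 g).
Filling greedily by protein-per-mg sodium is optimal for one linear limit, giving 64.2 g.

64.2 g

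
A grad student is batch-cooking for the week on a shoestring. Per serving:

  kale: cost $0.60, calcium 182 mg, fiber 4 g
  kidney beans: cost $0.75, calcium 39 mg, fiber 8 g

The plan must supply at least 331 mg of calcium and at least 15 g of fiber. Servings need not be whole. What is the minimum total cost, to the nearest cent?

The cheapest plan sits at a corner of the feasible region — with two constraints it uses at most two foods.
kale only: max(331/182, 15/4) = 3.75 servings → $2.25.
kidney beans only: max(331/39, 15/8) = 8.487 servings → $6.37.
kale + kidney beans with both tight: 1.587 servings and 1.082 servings → $1.76.
Cheapest feasible corner: $1.76.

$1.76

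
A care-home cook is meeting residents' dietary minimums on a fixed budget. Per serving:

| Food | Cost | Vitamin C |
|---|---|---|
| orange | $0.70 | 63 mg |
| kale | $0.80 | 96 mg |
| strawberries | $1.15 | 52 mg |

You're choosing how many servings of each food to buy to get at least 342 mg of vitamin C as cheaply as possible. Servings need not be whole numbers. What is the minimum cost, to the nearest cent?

Cost per mg of vitamin C: kale $0.0083, orange $0.0111, strawberries $0.0221.
With no serving limits, use only kale: 342 mg / 96 mg = 3.562 servings × $0.80 = $2.85.

$2.85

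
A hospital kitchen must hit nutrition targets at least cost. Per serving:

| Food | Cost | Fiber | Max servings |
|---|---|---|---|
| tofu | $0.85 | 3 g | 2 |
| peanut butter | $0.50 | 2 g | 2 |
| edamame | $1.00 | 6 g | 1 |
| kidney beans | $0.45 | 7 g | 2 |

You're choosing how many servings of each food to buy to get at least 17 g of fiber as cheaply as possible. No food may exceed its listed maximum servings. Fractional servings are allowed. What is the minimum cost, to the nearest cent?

Cost per g of fiber: kidney beans $0.0643, edamame $0.1667, peanut butter $0.2500, tofu $0.2833.
Take 2 servings of kidney beans: +14.0 g fiber for $0.90 (total $0.90, still need 3.0 g).
Take 0.5 servings of edamame: +3.0 g fiber for $0.50 (total $1.40, still need 0.0 g).
Greedy by cheapest-per-g is optimal for a single linear constraint, so the minimum cost is $1.40.

$1.40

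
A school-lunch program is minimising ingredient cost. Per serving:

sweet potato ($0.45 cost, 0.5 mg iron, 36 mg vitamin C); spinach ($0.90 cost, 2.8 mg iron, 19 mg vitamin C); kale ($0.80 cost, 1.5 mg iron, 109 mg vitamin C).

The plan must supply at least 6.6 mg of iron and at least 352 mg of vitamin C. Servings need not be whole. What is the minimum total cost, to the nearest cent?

$3.11

A basic optimal solution has at most two foods positive. Try each food alone and each pair with both targets met exactly.
sweet potato only: max(6.6/0.5, 352/36) = 13.2 servings → $5.94.
spinach only: max(6.6/2.8, 352/19) = 18.53 servings → $16.67.
kale only: max(6.6/1.5, 352/109) = 4.4 servings → $3.52.
sweet potato + spinach with both tight: 9.422 servings and 0.6747 servings → $4.85.
sweet potato + kale: the both-tight solution has a negative serving — not a feasible corner.
spinach + kale with both tight: 0.6917 servings and 3.109 servings → $3.11.
The minimum over all feasible corners is $3.11.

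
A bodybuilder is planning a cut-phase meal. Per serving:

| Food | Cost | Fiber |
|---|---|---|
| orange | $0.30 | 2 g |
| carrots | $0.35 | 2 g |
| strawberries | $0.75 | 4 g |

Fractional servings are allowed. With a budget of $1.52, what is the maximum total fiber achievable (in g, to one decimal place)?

10.1 g

Fiber per dollar: orange 6.667, carrots 5.714, strawberries 5.333.
With no serving limits, spend the whole cost allowance on orange: $1.52 / $0.30 × 2 g = 10.1 g.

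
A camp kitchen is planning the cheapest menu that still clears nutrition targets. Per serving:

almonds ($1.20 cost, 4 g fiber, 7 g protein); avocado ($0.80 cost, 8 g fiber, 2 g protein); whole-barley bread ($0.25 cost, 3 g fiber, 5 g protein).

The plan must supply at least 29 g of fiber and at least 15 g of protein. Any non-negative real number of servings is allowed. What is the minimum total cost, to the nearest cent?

$2.42

The cheapest plan sits at a corner of the feasible region — with two constraints it uses at most two foods.
almonds only: max(29/4, 15/7) = 7.25 servings → $8.70.
avocado only: max(29/8, 15/2) = 7.5 servings → $6.00.
whole-barley bread only: max(29/3, 15/5) = 9.667 servings → $2.42.
almonds + avocado with both tight: 1.292 servings and 2.979 servings → $3.93.
almonds + whole-barley bread: the both-tight solution has a negative serving — not a feasible corner.
avocado + whole-barley bread with both tight: 2.941 servings and 1.824 servings → $2.81.
So the least-cost plan costs $2.42.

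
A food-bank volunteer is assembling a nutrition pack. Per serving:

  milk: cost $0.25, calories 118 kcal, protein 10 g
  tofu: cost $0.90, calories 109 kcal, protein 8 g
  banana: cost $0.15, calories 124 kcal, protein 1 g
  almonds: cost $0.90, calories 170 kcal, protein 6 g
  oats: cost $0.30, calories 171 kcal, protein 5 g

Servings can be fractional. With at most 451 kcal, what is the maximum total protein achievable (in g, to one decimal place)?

Protein per kcal: milk 0.08475, tofu 0.07339, almonds 0.03529, oats 0.02924, banana 0.008065.
With no serving limits, spend the whole calories allowance on milk: 451 kcal / 118 kcal × 10 g = 38.2 g.

38.2 g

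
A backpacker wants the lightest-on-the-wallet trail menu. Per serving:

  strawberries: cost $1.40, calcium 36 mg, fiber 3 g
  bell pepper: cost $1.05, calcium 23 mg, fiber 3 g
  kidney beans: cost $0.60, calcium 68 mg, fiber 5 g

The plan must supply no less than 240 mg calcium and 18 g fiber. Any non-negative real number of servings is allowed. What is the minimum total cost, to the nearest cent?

A basic optimal solution has at most two foods positive. Try each food alone and each pair with both targets met exactly.
strawberries only: max(240/36, 18/3) = 6.667 servings → $9.33.
bell pepper only: max(240/23, 18/3) = 10.43 servings → $10.96.
kidney beans only: max(240/68, 18/5) = 3.6 servings → $2.16.
strawberries + bell pepper: the both-tight solution has a negative serving — not a feasible corner.
strawberries + kidney beans with both tight: 1 serving and 3 servings → $3.20.
bell pepper + kidney beans with both tight: 0.2697 servings and 3.438 servings → $2.35.
The minimum over all feasible corners is $2.16.

$2.16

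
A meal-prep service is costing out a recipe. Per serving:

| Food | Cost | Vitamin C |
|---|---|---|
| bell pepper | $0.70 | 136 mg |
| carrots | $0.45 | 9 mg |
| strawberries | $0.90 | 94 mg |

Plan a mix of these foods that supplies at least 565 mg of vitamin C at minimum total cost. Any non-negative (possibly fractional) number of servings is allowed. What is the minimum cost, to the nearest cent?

Cost per mg of vitamin C: bell pepper $0.0051, strawberries $0.0096, carrots $0.0500.
With no serving limits, use only bell pepper: 565 mg / 136 mg = 4.154 servings × $0.70 = $2.91.

$2.91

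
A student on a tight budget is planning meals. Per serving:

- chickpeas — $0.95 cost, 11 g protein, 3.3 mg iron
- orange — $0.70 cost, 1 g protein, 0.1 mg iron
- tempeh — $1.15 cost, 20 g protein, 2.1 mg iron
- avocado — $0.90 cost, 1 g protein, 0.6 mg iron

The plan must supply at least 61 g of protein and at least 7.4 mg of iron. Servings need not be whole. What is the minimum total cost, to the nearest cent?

$3.65

Compare the cost at each extreme point of the feasible region.
chickpeas only: max(61/11, 7.4/3.3) = 5.545 servings → $5.27.
orange only: max(61/1, 7.4/0.1) = 74 servings → $51.80.
tempeh only: max(61/20, 7.4/2.1) = 3.524 servings → $4.05.
avocado only: max(61/1, 7.4/0.6) = 61 servings → $54.90.
chickpeas + orange with both tight: 0.5909 servings and 54.5 servings → $38.71.
chickpeas + tempeh with both tight: 0.4639 servings and 2.795 servings → $3.65.
chickpeas + avocado: the both-tight solution has a negative serving — not a feasible corner.
orange + tempeh: the both-tight solution has a negative serving — not a feasible corner.
orange + avocado with both tight: 58.4 servings and 2.6 servings → $43.22.
tempeh + avocado with both tight: 2.949 servings and 2.01 servings → $5.20.
Cheapest feasible corner: $3.65.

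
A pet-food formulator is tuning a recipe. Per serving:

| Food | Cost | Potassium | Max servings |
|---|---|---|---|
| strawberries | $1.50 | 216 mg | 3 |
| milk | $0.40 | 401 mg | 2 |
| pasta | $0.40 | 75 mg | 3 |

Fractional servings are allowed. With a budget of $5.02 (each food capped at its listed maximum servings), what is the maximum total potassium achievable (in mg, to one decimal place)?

1461.9 mg

Potassium per dollar: milk 1002, pasta 187.5, strawberries 144.
Take 2 servings of milk: spends $0.80, +802.0 mg potassium (running total 802.0 mg).
Take 3 servings of pasta: spends $1.20, +225.0 mg potassium (running total 1027.0 mg).
Take 2.013 servings of strawberries: spends $3.02, +434.9 mg potassium (running total 1461.9 mg).
Filling greedily by potassium-per-dollar is optimal for one linear limit, giving 1461.9 mg.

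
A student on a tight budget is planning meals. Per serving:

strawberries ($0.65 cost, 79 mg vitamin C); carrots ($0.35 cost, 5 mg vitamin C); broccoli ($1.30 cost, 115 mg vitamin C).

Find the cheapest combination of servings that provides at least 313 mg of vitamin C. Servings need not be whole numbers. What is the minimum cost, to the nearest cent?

Cost per mg of vitamin C: strawberries $0.0082, broccoli $0.0113, carrots $0.0700.
With no serving limits, use only strawberries: 313 mg / 79 mg = 3.962 servings × $0.65 = $2.58.

$2.58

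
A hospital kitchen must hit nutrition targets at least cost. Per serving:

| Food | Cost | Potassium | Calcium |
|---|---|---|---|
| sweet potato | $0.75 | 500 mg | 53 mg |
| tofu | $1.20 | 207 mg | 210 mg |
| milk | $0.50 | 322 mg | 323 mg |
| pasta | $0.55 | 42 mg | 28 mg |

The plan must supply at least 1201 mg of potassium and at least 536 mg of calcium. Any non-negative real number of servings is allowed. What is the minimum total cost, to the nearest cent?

$1.83

With two linear requirements the optimum uses one or two foods; enumerate the corners.
sweet potato only: max(1201/500, 536/53) = 10.11 servings → $7.58.
tofu only: max(1201/207, 536/210) = 5.802 servings → $6.96.
milk only: max(1201/322, 536/323) = 3.73 servings → $1.86.
pasta only: max(1201/42, 536/28) = 28.6 servings → $15.73.
sweet potato + tofu with both tight: 1.502 servings and 2.173 servings → $3.73.
sweet potato + milk with both tight: 1.491 servings and 1.415 servings → $1.83.
sweet potato + pasta with both tight: 0.9441 servings and 17.36 servings → $10.25.
tofu + milk: the both-tight solution has a negative serving — not a feasible corner.
tofu + pasta: the both-tight solution has a negative serving — not a feasible corner.
milk + pasta with both targets exact would need a negative amount; discard.
So the least-cost plan costs $1.83.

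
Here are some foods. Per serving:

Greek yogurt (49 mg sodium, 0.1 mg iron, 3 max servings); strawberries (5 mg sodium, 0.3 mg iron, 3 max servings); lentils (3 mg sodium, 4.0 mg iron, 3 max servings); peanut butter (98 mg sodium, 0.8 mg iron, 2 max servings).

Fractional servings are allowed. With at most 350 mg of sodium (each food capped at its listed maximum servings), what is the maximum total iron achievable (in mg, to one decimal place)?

Iron per mg sodium: lentils 1.333, strawberries 0.06, peanut butter 0.008163, Greek yogurt 0.002041.
Take 3 servings of lentils: uses 9 mg sodium, +12.0 mg iron (running total 12.0 mg).
Take 3 servings of strawberries: uses 15 mg sodium, +0.9 mg iron (running total 12.9 mg).
Take 2 servings of peanut butter: uses 196 mg sodium, +1.6 mg iron (running total 14.5 mg).
Take 2.653 servings of Greek yogurt: uses 130 mg sodium, +0.3 mg iron (running total 14.8 mg).
Greedy by best ratio exhausts the sodium allowance optimally: 14.8 mg.

14.8 mg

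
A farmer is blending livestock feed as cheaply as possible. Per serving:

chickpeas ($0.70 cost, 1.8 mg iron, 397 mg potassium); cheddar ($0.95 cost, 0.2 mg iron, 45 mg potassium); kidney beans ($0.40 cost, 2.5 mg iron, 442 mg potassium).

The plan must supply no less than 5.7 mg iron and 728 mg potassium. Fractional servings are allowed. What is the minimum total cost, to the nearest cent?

A basic optimal solution has at most two foods positive. Try each food alone and each pair with both targets met exactly.
chickpeas only: max(5.7/1.8, 728/397) = 3.167 servings → $2.22.
cheddar only: max(5.7/0.2, 728/45) = 28.5 servings → $27.07.
kidney beans only: max(5.7/2.5, 728/442) = 2.28 servings → $0.91.
chickpeas + cheddar: intersection lies outside the first quadrant.
chickpeas + kidney beans: the both-tight solution has a negative serving — not a feasible corner.
cheddar + kidney beans: intersection lies outside the first quadrant.
Cheapest feasible corner: $0.91.

$0.91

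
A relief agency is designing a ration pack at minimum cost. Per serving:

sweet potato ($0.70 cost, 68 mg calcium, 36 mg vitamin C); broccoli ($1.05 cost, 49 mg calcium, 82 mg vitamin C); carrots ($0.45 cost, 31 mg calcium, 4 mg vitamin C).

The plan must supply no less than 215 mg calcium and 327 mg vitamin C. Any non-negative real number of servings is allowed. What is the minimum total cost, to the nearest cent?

$4.29

Minimising a linear cost over {calcium ≥ 215, vitamin C ≥ 327, servings ≥ 0} — the optimum is at a vertex, using one or two foods.
sweet potato only: max(215/68, 327/36) = 9.083 servings → $6.36.
broccoli only: max(215/49, 327/82) = 4.388 servings → $4.61.
carrots only: max(215/31, 327/4) = 81.75 servings → $36.79.
sweet potato + broccoli with both tight: 0.4216 servings and 3.803 servings → $4.29.
sweet potato + carrots: the both-tight solution has a negative serving — not a feasible corner.
broccoli + carrots with both tight: 3.954 servings and 0.685 servings → $4.46.
Cheapest feasible corner: $4.29.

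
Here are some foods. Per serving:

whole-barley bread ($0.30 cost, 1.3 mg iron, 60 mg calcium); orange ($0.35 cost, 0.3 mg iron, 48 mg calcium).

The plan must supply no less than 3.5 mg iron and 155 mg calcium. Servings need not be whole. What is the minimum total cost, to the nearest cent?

$0.81

For a min-cost LP with two ≥-constraints, a basic feasible solution has at most two positive variables.
whole-barley bread only: max(3.5/1.3, 155/60) = 2.692 servings → $0.81.
orange only: max(3.5/0.3, 155/48) = 11.67 servings → $4.08.
whole-barley bread + orange: the both-tight solution has a negative serving — not a feasible corner.
The minimum over all feasible corners is $0.81.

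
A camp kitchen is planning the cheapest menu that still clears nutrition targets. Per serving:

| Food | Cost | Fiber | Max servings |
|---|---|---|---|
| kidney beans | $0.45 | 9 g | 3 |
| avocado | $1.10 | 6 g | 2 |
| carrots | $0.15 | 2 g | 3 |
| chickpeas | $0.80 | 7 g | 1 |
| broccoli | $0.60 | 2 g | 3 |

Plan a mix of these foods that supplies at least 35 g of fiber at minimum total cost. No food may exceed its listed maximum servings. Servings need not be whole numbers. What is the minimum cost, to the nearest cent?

$2.03

Cost per g of fiber: kidney beans $0.0500, carrots $0.0750, chickpeas $0.1143, avocado $0.1833, broccoli $0.3000.
Take 3 servings of kidney beans: +27.0 g fiber for $1.35 (total $1.35, still need 8.0 g).
Take 3 servings of carrots: +6.0 g fiber for $0.45 (total $1.80, still need 2.0 g).
Take 0.2857 servings of chickpeas: +2.0 g fiber for $0.23 (total $2.03, still need 0.0 g).
Greedy by cheapest-per-g is optimal for a single linear constraint, so the minimum cost is $2.03.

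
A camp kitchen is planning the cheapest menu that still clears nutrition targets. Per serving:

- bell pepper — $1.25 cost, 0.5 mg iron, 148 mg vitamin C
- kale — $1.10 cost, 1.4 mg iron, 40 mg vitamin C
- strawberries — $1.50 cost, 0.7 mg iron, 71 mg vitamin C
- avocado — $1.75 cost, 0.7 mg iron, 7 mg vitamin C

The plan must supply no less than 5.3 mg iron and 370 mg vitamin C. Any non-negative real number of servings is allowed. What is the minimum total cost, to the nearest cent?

At the optimum either one food covers both requirements or two foods hit both targets exactly; no other combination can be cheaper.
bell pepper only: max(5.3/0.5, 370/148) = 10.6 servings → $13.25.
kale only: max(5.3/1.4, 370/40) = 9.25 servings → $10.18.
strawberries only: max(5.3/0.7, 370/71) = 7.571 servings → $11.36.
avocado only: max(5.3/0.7, 370/7) = 52.86 servings → $92.50.
bell pepper + kale with both tight: 1.635 servings and 3.202 servings → $5.57.
bell pepper + strawberries with both targets exact would need a negative amount; discard.
bell pepper + avocado with both tight: 2.217 servings and 5.988 servings → $13.25.
kale + strawberries with both tight: 1.643 servings and 4.286 servings → $8.24.
kale + avocado with both targets exact would need a negative amount; discard.
strawberries + avocado with both tight: 4.953 servings and 2.618 servings → $12.01.
The minimum over all feasible corners is $5.57.

$5.57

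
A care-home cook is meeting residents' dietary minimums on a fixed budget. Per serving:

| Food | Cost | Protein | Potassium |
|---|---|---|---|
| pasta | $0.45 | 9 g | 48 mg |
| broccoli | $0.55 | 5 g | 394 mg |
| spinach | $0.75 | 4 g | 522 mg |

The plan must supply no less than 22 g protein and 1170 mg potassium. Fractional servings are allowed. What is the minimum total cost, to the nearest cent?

$1.96

Compare the cost at each extreme point of the feasible region.
pasta only: max(22/9, 1170/48) = 24.38 servings → $10.97.
broccoli only: max(22/5, 1170/394) = 4.4 servings → $2.42.
spinach only: max(22/4, 1170/522) = 5.5 servings → $4.12.
pasta + broccoli with both tight: 0.8524 servings and 2.866 servings → $1.96.
pasta + spinach with both tight: 1.51 servings and 2.103 servings → $2.26.
broccoli + spinach: the both-tight solution has a negative serving — not a feasible corner.
The minimum over all feasible corners is $1.96.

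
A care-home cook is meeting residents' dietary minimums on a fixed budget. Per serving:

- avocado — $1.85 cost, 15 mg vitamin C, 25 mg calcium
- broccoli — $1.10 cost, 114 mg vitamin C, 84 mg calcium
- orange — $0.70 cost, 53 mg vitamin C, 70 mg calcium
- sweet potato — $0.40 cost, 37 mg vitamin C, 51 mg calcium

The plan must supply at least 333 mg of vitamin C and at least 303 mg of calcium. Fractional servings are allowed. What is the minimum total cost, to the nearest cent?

$3.32

Minimising a linear cost over {vitamin C ≥ 333, calcium ≥ 303, servings ≥ 0} — the optimum is at a vertex, using one or two foods.
avocado only: max(333/15, 303/25) = 22.2 servings → $41.07.
broccoli only: max(333/114, 303/84) = 3.607 servings → $3.97.
orange only: max(333/53, 303/70) = 6.283 servings → $4.40.
sweet potato only: max(333/37, 303/51) = 9 servings → $3.60.
avocado + broccoli with both tight: 4.132 servings and 2.377 servings → $10.26.
avocado + orange: intersection lies outside the first quadrant.
avocado + sweet potato: intersection lies outside the first quadrant.
broccoli + orange with both tight: 2.055 servings and 1.862 servings → $3.56.
broccoli + sweet potato with both tight: 2.133 servings and 2.428 servings → $3.32.
orange + sweet potato: the both-tight solution has a negative serving — not a feasible corner.
Cheapest feasible corner: $3.32.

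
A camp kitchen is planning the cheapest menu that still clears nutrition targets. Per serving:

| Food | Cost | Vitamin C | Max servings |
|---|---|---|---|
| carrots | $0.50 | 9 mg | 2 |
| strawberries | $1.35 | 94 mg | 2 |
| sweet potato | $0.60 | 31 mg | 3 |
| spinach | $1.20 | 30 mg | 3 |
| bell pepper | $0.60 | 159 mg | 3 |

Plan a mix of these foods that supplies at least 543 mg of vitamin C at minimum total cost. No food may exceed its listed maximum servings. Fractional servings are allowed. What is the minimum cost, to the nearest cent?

$2.75

Cost per mg of vitamin C: bell pepper $0.0038, strawberries $0.0144, sweet potato $0.0194, spinach $0.0400, carrots $0.0556.
Take 3 servings of bell pepper: +477.0 mg vitamin C for $1.80 (total $1.80, still need 66.0 mg).
Take 0.7021 servings of strawberries: +66.0 mg vitamin C for $0.95 (total $2.75, still need 0.0 mg).
Filling from the cheapest source first is optimal under one linear minimum: $2.75.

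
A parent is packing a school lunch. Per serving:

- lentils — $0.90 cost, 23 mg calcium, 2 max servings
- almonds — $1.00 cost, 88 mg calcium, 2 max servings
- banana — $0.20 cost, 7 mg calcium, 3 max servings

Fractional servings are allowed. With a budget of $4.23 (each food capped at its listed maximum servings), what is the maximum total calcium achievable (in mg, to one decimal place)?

Calcium per dollar: almonds 88, banana 35, lentils 25.56.
Take 2 servings of almonds: spends $2.00, +176.0 mg calcium (running total 176.0 mg).
Take 3 servings of banana: spends $0.60, +21.0 mg calcium (running total 197.0 mg).
Take 1.811 servings of lentils: spends $1.63, +41.7 mg calcium (running total 238.7 mg).
Filling greedily by calcium-per-dollar is optimal for one linear limit, giving 238.7 mg.

238.7 mg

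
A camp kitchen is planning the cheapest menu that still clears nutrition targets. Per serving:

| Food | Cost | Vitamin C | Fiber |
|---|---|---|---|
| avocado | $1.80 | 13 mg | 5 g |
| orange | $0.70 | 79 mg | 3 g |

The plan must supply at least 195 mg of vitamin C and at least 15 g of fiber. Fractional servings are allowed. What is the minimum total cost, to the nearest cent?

With two linear requirements the optimum uses one or two foods; enumerate the corners.
avocado only: max(195/13, 15/5) = 15 servings → $27.00.
orange only: max(195/79, 15/3) = 5 servings → $3.50.
avocado + orange with both tight: 1.685 servings and 2.191 servings → $4.57.
The minimum over all feasible corners is $3.50.

$3.50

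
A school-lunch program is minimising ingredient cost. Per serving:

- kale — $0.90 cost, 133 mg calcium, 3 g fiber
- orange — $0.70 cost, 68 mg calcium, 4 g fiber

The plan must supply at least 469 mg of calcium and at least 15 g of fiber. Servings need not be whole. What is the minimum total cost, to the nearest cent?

Check every corner: each single food scaled to meet both minima, and each pair solved so both constraints bind.
kale only: max(469/133, 15/3) = 5 servings → $4.50.
orange only: max(469/68, 15/4) = 6.897 servings → $4.83.
kale + orange with both tight: 2.61 servings and 1.793 servings → $3.60.
The minimum over all feasible corners is $3.60.

$3.60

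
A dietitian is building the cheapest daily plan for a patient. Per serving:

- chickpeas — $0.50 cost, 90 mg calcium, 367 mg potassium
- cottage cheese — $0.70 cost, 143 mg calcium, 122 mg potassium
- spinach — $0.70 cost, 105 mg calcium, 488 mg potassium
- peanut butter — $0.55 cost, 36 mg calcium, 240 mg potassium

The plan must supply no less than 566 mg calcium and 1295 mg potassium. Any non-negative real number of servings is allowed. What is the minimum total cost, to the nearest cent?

This is a tiny linear program; its minimum lies at a vertex of the feasible set. List the vertices and price them.
chickpeas only: max(566/90, 1295/367) = 6.289 servings → $3.14.
cottage cheese only: max(566/143, 1295/122) = 10.61 servings → $7.43.
spinach only: max(566/105, 1295/488) = 5.39 servings → $3.77.
peanut butter only: max(566/36, 1295/240) = 15.72 servings → $8.65.
chickpeas + cottage cheese with both tight: 2.798 servings and 2.197 servings → $2.94.
chickpeas + spinach: intersection lies outside the first quadrant.
chickpeas + peanut butter with both targets exact would need a negative amount; discard.
cottage cheese + spinach with both tight: 2.461 servings and 2.038 servings → $3.15.
cottage cheese + peanut butter with both tight: 2.981 servings and 3.88 servings → $4.22.
spinach + peanut butter: intersection lies outside the first quadrant.
The minimum over all feasible corners is $2.94.

$2.94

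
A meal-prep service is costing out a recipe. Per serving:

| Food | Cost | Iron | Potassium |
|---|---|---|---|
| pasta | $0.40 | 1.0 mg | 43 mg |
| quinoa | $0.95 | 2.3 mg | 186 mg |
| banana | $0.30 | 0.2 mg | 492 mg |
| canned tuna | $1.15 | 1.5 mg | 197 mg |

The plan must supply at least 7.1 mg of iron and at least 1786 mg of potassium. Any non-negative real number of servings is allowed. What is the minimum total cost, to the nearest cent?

$3.49

The cheapest plan sits at a corner of the feasible region — with two constraints it uses at most two foods.
pasta only: max(7.1/1.0, 1786/43) = 41.53 servings → $16.61.
quinoa only: max(7.1/2.3, 1786/186) = 9.602 servings → $9.12.
banana only: max(7.1/0.2, 1786/492) = 35.5 servings → $10.65.
canned tuna only: max(7.1/1.5, 1786/197) = 9.066 servings → $10.43.
pasta + quinoa: intersection lies outside the first quadrant.
pasta + banana with both tight: 6.487 servings and 3.063 servings → $3.51.
pasta + canned tuna: intersection lies outside the first quadrant.
quinoa + banana with both tight: 2.865 servings and 2.547 servings → $3.49.
quinoa + canned tuna with both targets exact would need a negative amount; discard.
banana + canned tuna with both tight: 1.833 servings and 4.489 servings → $5.71.
So the least-cost plan costs $3.49.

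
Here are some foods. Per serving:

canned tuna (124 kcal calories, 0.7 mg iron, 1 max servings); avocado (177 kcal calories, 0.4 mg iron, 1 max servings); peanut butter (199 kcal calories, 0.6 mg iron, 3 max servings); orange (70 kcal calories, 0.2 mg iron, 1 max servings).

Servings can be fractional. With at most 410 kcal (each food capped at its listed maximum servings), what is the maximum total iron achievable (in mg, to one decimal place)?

Iron per kcal: canned tuna 0.005645, peanut butter 0.003015, orange 0.002857, avocado 0.00226.
Take 1 serving of canned tuna: uses 124 kcal, +0.7 mg iron (running total 0.7 mg).
Take 1.437 servings of peanut butter: uses 286 kcal, +0.9 mg iron (running total 1.6 mg).
Filling greedily by iron-per-kcal is optimal for one linear limit, giving 1.6 mg.

1.6 mg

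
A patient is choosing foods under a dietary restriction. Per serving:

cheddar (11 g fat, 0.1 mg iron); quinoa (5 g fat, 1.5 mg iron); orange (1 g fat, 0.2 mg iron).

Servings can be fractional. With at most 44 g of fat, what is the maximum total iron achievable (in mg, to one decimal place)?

Iron per g fat: quinoa 0.3, orange 0.2, cheddar 0.009091.
With no serving limits, spend the whole fat allowance on quinoa: 44 g / 5 g × 1.5 mg = 13.2 mg.

13.2 mg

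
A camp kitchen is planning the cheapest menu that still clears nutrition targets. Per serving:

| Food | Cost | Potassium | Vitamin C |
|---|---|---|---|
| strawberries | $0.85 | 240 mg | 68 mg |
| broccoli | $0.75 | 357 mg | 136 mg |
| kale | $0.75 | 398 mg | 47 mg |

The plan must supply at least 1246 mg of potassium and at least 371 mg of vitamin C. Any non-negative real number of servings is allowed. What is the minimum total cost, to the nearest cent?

An LP optimum is at a vertex; with two nutrient constraints at most two foods are used. Check each candidate.
strawberries only: max(1246/240, 371/68) = 5.456 servings → $4.64.
broccoli only: max(1246/357, 371/136) = 3.49 servings → $2.62.
kale only: max(1246/398, 371/47) = 7.894 servings → $5.92.
strawberries + broccoli with both tight: 4.425 servings and 0.5155 servings → $4.15.
strawberries + kale: intersection lies outside the first quadrant.
broccoli + kale with both tight: 2.385 servings and 0.9909 servings → $2.53.
So the least-cost plan costs $2.53.

$2.53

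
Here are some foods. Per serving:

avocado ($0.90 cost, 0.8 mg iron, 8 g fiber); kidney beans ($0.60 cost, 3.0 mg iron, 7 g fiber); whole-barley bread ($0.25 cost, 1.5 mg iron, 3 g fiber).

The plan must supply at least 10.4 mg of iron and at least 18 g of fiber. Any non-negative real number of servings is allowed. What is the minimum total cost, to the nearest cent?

A basic optimal solution has at most two foods positive. Try each food alone and each pair with both targets met exactly.
avocado only: max(10.4/0.8, 18/8) = 13 servings → $11.70.
kidney beans only: max(10.4/3.0, 18/7) = 3.467 servings → $2.08.
whole-barley bread only: max(10.4/1.5, 18/3) = 6.933 servings → $1.73.
avocado + kidney beans: intersection lies outside the first quadrant.
avocado + whole-barley bread with both targets exact would need a negative amount; discard.
kidney beans + whole-barley bread: the both-tight solution has a negative serving — not a feasible corner.
So the least-cost plan costs $1.73.

$1.73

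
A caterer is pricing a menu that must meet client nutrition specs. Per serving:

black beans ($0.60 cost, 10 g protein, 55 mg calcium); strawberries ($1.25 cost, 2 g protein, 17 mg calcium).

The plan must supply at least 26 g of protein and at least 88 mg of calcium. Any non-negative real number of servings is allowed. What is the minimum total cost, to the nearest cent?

A basic optimal solution has at most two foods positive. Try each food alone and each pair with both targets met exactly.
black beans only: max(26/10, 88/55) = 2.6 servings → $1.56.
strawberries only: max(26/2, 88/17) = 13 servings → $16.25.
black beans + strawberries: the both-tight solution has a negative serving — not a feasible corner.
Cheapest feasible corner: $1.56.

$1.56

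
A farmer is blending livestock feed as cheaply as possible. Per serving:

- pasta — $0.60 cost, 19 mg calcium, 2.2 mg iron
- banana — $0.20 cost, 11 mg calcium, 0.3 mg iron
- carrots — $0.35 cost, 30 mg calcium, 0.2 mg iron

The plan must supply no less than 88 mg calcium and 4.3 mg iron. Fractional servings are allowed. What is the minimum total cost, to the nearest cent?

This is a tiny linear program; its minimum lies at a vertex of the feasible set. List the vertices and price them.
pasta only: max(88/19, 4.3/2.2) = 4.632 servings → $2.78.
banana only: max(88/11, 4.3/0.3) = 14.33 servings → $2.87.
carrots only: max(88/30, 4.3/0.2) = 21.5 servings → $7.53.
pasta + banana with both tight: 1.13 servings and 6.049 servings → $1.89.
pasta + carrots with both tight: 1.791 servings and 1.799 servings → $1.70.
banana + carrots: the both-tight solution has a negative serving — not a feasible corner.
Cheapest feasible corner: $1.70.

$1.70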